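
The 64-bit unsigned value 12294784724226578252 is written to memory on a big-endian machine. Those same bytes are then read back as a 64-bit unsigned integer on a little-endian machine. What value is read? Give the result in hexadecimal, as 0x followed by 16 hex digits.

0x4C976CED90D99FAA

12294784724226578252 in 64-bit hexadecimal is 0xAA9FD990ED6C974C.
Stored big-endian, the bytes at ascending addresses are AA 9F D9 90 ED 6C 97 4C.
Read back as little-endian, the first byte is least significant, giving 0x4C976CED90D99FAA.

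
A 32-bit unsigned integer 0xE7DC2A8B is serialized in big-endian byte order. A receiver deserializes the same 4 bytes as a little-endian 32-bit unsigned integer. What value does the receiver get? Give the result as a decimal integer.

Stored big-endian, the bytes at ascending addresses are E7 DC 2A 8B.
Read back as little-endian, the first byte is least significant, giving 0x8B2ADCE7.
0x8B2ADCE7 = 2334842087.

2334842087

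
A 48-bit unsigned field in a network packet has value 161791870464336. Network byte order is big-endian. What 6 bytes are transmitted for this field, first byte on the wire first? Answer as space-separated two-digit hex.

93 26 1A F7 71 50

161791870464336 in hexadecimal, padded to 48 bits, is 0x93261AF77150.
Split into bytes (most-significant first): 93 26 1A F7 71 50.
Big-endian stores the most-significant byte at the lowest address.
So the memory order matches the most-significant-first order: 93 26 1A F7 71 50.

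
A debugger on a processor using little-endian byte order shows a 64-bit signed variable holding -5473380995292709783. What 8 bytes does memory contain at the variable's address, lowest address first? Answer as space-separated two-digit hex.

69 3C 34 E7 FB A4 0A B4

Two's complement of -5473380995292709783 in 64 bits: 5473380995292709783 = 0x4BF55B0418CBC397; invert → 0xB40AA4FBE7343C68; add 1 → 0xB40AA4FBE7343C69.
Split into bytes (most-significant first): B4 0A A4 FB E7 34 3C 69.
Little-endian: lowest address holds the least-significant byte.
So at ascending addresses the bytes are 69 3C 34 E7 FB A4 0A B4.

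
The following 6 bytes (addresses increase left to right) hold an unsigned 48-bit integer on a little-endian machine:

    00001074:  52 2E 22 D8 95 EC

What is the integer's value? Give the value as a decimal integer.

260128320400978

Little-endian: lowest address holds the least-significant byte.
Reassemble most-significant byte first: EC 95 D8 22 2E 52 → 0xEC95D8222E52.
0xEC95D8222E52 = 260128320400978.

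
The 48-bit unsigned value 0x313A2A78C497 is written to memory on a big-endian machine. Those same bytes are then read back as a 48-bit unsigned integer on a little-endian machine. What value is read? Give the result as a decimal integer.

Stored big-endian, the bytes at ascending addresses are 31 3A 2A 78 C4 97.
Read back as little-endian, the first byte is least significant, giving 0x97C4782A3A31.
0x97C4782A3A31 = 166870085417521.

166870085417521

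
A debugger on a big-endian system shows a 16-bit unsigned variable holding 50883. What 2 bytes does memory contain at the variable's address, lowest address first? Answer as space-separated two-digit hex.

C6 C3

50883 in hexadecimal, padded to 16 bits, is 0xC6C3.
Split into bytes (most-significant first): C6 C3.
Big-endian: lowest address holds the most-significant byte.
So the memory order matches the most-significant-first order: C6 C3.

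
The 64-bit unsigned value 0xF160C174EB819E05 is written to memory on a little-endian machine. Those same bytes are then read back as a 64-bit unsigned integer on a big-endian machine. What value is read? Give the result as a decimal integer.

Stored little-endian, the bytes at ascending addresses are 05 9E 81 EB 74 C1 60 F1.
Read back as big-endian, the last byte is least significant, giving 0x059E81EB74C160F1.
0x059E81EB74C160F1 = 404903864786051313.

404903864786051313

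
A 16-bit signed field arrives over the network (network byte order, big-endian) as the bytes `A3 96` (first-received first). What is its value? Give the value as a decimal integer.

Big-endian stores the most-significant byte at the lowest address.
The bytes are already most-significant first: 0xA396.
Top bit is set, so as a signed 16-bit value this is 0xA396 − 2^16 = -23658.

-23658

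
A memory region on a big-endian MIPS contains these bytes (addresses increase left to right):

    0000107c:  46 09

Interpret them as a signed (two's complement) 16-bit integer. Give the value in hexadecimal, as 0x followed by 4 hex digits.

0x4609

Big-endian: lowest address holds the most-significant byte.
The bytes are already most-significant first: 0x4609.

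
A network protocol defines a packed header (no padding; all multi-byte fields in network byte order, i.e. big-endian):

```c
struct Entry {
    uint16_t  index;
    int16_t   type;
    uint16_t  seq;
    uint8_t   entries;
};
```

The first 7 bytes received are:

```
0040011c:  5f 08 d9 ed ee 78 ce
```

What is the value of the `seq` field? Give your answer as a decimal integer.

61048

`seq` follows `index` (2 B), `type` (2 B), so it starts at offset 2 + 2 = 4 and occupies 2 bytes.
Bytes at offsets 4..5: EE 78.
Big-endian stores the most-significant byte at the lowest address.
The bytes are already most-significant first: 0xEE78.
0xEE78 = 61048.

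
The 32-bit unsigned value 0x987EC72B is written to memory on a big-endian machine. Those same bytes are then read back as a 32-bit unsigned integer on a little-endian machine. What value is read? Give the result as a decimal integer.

Stored big-endian, the bytes at ascending addresses are 98 7E C7 2B.
Read back as little-endian, the first byte is least significant, giving 0x2BC77E98.
0x2BC77E98 = 734494360.

734494360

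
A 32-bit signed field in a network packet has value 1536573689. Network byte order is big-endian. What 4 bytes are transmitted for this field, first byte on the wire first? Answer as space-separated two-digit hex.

1536573689 in hexadecimal, padded to 32 bits, is 0x5B9640F9.
Split into bytes (most-significant first): 5B 96 40 F9.
Big-endian stores the most-significant byte at the lowest address.
So the memory order matches the most-significant-first order: 5B 96 40 F9.

5B 96 40 F9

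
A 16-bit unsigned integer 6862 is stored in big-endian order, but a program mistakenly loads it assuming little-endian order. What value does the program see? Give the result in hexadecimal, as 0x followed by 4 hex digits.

0xCE1A

6862 in 16-bit hexadecimal is 0x1ACE.
Stored big-endian, the bytes at ascending addresses are 1A CE.
Read back as little-endian, the first byte is least significant, giving 0xCE1A.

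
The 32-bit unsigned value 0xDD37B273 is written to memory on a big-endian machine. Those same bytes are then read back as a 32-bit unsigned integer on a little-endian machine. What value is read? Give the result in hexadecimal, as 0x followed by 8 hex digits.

Stored big-endian, the bytes at ascending addresses are DD 37 B2 73.
Read back as little-endian, the first byte is least significant, giving 0x73B237DD.

0x73B237DD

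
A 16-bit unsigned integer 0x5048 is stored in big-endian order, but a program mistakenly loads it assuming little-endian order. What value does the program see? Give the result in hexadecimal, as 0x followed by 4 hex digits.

Stored big-endian, the bytes at ascending addresses are 50 48.
Read back as little-endian, the first byte is least significant, giving 0x4850.

0x4850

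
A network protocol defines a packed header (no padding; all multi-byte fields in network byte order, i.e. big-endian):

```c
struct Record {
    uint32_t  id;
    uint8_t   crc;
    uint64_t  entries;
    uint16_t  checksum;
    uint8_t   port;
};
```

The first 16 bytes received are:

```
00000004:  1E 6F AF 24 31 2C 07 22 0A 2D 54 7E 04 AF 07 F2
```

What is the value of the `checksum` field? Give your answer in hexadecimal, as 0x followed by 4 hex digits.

`checksum` follows `id` (4 B), `crc` (1 B), `entries` (8 B), so it starts at offset 4 + 1 + 8 = 13 and occupies 2 bytes.
Bytes at offsets 13..14: AF 07.
In big-endian order the high byte comes first in memory.
The bytes are already most-significant first: 0xAF07.

0xAF07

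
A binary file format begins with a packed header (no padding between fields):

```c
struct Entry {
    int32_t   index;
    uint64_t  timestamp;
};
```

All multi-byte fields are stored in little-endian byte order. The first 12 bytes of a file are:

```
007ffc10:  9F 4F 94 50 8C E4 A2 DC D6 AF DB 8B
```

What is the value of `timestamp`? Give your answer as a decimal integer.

10077841928531141772

`timestamp` follows `index` (4 bytes), so it starts at byte offset 4 and occupies 8 bytes.
Bytes at offsets 4..11: 8C E4 A2 DC D6 AF DB 8B.
Little-endian: lowest address holds the least-significant byte.
Reassemble most-significant byte first: 8B DB AF D6 DC A2 E4 8C → 0x8BDBAFD6DCA2E48C.
0x8BDBAFD6DCA2E48C = 10077841928531141772.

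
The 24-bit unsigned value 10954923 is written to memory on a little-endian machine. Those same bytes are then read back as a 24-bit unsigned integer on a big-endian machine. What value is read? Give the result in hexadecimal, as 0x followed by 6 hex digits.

10954923 in 24-bit hexadecimal is 0xA728AB.
Stored little-endian, the bytes at ascending addresses are AB 28 A7.
Read back as big-endian, the last byte is least significant, giving 0xAB28A7.

0xAB28A7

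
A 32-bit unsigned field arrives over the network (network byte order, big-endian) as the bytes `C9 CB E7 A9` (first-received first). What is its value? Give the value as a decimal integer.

3385583529

In big-endian order the high byte comes first in memory.
The bytes are already most-significant first: 0xC9CBE7A9.
0xC9CBE7A9 = 3385583529.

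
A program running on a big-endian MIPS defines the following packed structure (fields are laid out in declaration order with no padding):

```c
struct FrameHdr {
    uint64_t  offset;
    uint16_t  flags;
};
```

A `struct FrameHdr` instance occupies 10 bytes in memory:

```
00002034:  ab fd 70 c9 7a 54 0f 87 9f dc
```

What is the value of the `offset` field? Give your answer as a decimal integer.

`offset` is the first field, at byte offset 0, occupying 8 bytes.
Bytes at offsets 0..7: AB FD 70 C9 7A 54 0F 87.
Big-endian: lowest address holds the most-significant byte.
The bytes are already most-significant first: 0xABFD70C97A540F87.
0xABFD70C97A540F87 = 12393185760236539783.

12393185760236539783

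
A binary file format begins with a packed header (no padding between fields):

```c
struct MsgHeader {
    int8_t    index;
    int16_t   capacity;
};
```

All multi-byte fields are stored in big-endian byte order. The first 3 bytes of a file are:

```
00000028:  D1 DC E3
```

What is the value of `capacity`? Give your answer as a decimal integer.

`capacity` follows `index` (1 byte), so it starts at byte offset 1 and occupies 2 bytes.
Bytes at offsets 1..2: DC E3.
Big-endian: lowest address holds the most-significant byte.
The bytes are already most-significant first: 0xDCE3.
Top bit is set, so as a signed 16-bit value this is 0xDCE3 − 2^16 = -8989.

-8989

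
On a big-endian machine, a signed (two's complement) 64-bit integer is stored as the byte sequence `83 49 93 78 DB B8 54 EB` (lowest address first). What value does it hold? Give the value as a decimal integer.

Big-endian: lowest address holds the most-significant byte.
The bytes are already most-significant first: 0x83499378DBB854EB.
Top bit is set, so as a signed 64-bit value this is 0x83499378DBB854EB − 2^64 = -8986489434149464853.

-8986489434149464853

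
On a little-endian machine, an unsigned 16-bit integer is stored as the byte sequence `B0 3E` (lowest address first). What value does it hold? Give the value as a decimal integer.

Little-endian stores the least-significant byte at the lowest address.
Reassemble most-significant byte first: 3E B0 → 0x3EB0.
0x3EB0 = 16048.

16048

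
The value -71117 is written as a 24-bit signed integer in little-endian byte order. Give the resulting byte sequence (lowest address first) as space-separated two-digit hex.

Two's complement of -71117 in 24 bits: 71117 = 0x0115CD; invert → 0xFEEA32; add 1 → 0xFEEA33.
Split into bytes (most-significant first): FE EA 33.
Little-endian stores the least-significant byte at the lowest address.
So at ascending addresses the bytes are 33 EA FE.

33 EA FE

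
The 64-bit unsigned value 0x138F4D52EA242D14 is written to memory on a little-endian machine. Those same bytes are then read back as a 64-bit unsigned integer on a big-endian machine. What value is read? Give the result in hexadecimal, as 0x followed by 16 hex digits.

0x142D24EA524D8F13

Stored little-endian, the bytes at ascending addresses are 14 2D 24 EA 52 4D 8F 13.
Read back as big-endian, the last byte is least significant, giving 0x142D24EA524D8F13.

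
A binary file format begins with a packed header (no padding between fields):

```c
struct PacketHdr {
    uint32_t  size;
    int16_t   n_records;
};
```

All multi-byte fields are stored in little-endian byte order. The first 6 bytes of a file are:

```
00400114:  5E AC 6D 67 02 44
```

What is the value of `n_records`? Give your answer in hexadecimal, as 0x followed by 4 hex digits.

`n_records` follows `size` (4 bytes), so it starts at byte offset 4 and occupies 2 bytes.
Bytes at offsets 4..5: 02 44.
Little-endian: lowest address holds the least-significant byte.
Reassemble most-significant byte first: 44 02 → 0x4402.

0x4402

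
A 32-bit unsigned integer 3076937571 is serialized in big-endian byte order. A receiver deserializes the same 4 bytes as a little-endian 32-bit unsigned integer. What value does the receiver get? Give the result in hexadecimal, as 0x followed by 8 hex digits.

0x635766B7

3076937571 in 32-bit hexadecimal is 0xB7665763.
Stored big-endian, the bytes at ascending addresses are B7 66 57 63.
Read back as little-endian, the first byte is least significant, giving 0x635766B7.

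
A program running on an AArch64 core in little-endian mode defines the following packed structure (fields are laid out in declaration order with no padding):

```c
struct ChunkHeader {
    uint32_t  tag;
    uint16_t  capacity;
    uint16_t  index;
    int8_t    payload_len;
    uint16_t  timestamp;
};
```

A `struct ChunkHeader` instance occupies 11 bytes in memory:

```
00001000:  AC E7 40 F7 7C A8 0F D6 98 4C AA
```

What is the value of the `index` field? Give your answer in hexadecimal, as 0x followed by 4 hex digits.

0xD60F

`index` follows `tag` (4 B), `capacity` (2 B), so it starts at offset 4 + 2 = 6 and occupies 2 bytes.
Bytes at offsets 6..7: 0F D6.
In little-endian order the low byte comes first in memory.
Reassemble most-significant byte first: D6 0F → 0xD60F.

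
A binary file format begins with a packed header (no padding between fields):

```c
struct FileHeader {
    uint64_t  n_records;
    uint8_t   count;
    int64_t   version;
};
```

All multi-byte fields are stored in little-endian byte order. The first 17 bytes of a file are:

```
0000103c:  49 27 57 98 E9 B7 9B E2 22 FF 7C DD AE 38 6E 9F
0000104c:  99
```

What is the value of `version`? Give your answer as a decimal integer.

-7377056474878608129

`version` follows `n_records` (8 B), `count` (1 B), so it starts at offset 8 + 1 = 9 and occupies 8 bytes.
Bytes at offsets 9..16: FF 7C DD AE 38 6E 9F 99.
In little-endian order the low byte comes first in memory.
Reassemble most-significant byte first: 99 9F 6E 38 AE DD 7C FF → 0x999F6E38AEDD7CFF.
Top bit is set, so as a signed 64-bit value this is 0x999F6E38AEDD7CFF − 2^64 = -7377056474878608129.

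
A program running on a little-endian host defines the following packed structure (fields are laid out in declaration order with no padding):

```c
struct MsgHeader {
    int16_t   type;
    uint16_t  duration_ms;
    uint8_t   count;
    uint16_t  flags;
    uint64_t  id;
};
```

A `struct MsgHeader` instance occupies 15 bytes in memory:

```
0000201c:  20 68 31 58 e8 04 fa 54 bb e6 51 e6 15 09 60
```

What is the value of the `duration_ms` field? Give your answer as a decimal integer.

22577

`duration_ms` follows `type` (2 bytes), so it starts at byte offset 2 and occupies 2 bytes.
Bytes at offsets 2..3: 31 58.
Little-endian: lowest address holds the least-significant byte.
Reassemble most-significant byte first: 58 31 → 0x5831.
0x5831 = 22577.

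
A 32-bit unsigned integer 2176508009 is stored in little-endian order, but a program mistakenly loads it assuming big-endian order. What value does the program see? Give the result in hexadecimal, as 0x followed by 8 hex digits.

2176508009 in 32-bit hexadecimal is 0x81BAE069.
Stored little-endian, the bytes at ascending addresses are 69 E0 BA 81.
Read back as big-endian, the last byte is least significant, giving 0x69E0BA81.

0x69E0BA81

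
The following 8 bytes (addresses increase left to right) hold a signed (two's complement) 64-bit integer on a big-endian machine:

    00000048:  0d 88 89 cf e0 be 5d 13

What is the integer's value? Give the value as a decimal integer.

In big-endian order the high byte comes first in memory.
The bytes are already most-significant first: 0x0D8889CFE0BE5D13.
0x0D8889CFE0BE5D13 = 975180845247520019.

975180845247520019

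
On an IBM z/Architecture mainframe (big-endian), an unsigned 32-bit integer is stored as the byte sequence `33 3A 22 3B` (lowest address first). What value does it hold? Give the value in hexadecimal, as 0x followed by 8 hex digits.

0x333A223B

Big-endian stores the most-significant byte at the lowest address.
The bytes are already most-significant first: 0x333A223B.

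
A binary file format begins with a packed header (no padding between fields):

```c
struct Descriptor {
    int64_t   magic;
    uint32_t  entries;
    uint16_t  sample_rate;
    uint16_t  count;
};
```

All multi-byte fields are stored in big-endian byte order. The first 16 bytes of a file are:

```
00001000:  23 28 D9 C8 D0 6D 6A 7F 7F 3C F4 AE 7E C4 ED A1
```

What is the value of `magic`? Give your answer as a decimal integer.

2533514246909422207

`magic` is the first field, at byte offset 0, occupying 8 bytes.
Bytes at offsets 0..7: 23 28 D9 C8 D0 6D 6A 7F.
Big-endian stores the most-significant byte at the lowest address.
The bytes are already most-significant first: 0x2328D9C8D06D6A7F.
0x2328D9C8D06D6A7F = 2533514246909422207.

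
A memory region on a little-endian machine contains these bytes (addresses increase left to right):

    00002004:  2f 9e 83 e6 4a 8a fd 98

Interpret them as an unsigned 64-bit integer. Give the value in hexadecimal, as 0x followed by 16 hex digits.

0x98FD8A4AE6839E2F

Little-endian: lowest address holds the least-significant byte.
Reassemble most-significant byte first: 98 FD 8A 4A E6 83 9E 2F → 0x98FD8A4AE6839E2F.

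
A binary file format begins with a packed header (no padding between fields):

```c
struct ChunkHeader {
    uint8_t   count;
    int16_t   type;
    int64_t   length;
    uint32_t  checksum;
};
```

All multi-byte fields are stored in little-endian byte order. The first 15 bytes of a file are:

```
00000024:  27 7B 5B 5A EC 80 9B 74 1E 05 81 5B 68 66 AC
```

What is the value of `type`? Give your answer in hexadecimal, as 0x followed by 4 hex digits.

0x5B7B

`type` follows `count` (1 byte), so it starts at byte offset 1 and occupies 2 bytes.
Bytes at offsets 1..2: 7B 5B.
In little-endian order the low byte comes first in memory.
Reassemble most-significant byte first: 5B 7B → 0x5B7B.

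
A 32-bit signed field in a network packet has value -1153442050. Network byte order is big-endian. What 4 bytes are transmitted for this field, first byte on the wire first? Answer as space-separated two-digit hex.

Two's complement of -1153442050 in 32 bits: 1153442050 = 0x44C02102; invert → 0xBB3FDEFD; add 1 → 0xBB3FDEFE.
Split into bytes (most-significant first): BB 3F DE FE.
Big-endian stores the most-significant byte at the lowest address.
So the memory order matches the most-significant-first order: BB 3F DE FE.

BB 3F DE FE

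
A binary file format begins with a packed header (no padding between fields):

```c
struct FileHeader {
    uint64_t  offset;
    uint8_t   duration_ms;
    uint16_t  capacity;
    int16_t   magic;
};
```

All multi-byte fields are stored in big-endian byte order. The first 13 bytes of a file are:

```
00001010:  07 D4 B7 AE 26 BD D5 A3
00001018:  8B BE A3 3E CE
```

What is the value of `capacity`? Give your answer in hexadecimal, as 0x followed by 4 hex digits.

`capacity` follows `offset` (8 B), `duration_ms` (1 B), so it starts at offset 8 + 1 = 9 and occupies 2 bytes.
Bytes at offsets 9..10: BE A3.
Big-endian stores the most-significant byte at the lowest address.
The bytes are already most-significant first: 0xBEA3.

0xBEA3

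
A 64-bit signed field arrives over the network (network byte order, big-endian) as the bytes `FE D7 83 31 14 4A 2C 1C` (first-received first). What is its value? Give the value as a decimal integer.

-83453821266023396

Big-endian: lowest address holds the most-significant byte.
The bytes are already most-significant first: 0xFED78331144A2C1C.
Top bit is set, so as a signed 64-bit value this is 0xFED78331144A2C1C − 2^64 = -83453821266023396.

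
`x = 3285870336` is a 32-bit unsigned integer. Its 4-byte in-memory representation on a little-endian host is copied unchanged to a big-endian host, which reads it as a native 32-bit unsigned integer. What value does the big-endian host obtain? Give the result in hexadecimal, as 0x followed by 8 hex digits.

3285870336 in 32-bit hexadecimal is 0xC3DA6700.
Stored little-endian, the bytes at ascending addresses are 00 67 DA C3.
Read back as big-endian, the last byte is least significant, giving 0x0067DAC3.

0x0067DAC3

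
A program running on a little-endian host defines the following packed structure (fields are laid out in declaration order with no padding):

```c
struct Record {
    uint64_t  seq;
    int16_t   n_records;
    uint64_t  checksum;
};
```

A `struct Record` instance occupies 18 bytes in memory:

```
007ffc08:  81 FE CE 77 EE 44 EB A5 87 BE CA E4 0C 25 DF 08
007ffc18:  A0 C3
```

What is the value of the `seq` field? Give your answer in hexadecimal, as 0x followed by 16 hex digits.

`seq` is the first field, at byte offset 0, occupying 8 bytes.
Bytes at offsets 0..7: 81 FE CE 77 EE 44 EB A5.
In little-endian order the low byte comes first in memory.
Reassemble most-significant byte first: A5 EB 44 EE 77 CE FE 81 → 0xA5EB44EE77CEFE81.

0xA5EB44EE77CEFE81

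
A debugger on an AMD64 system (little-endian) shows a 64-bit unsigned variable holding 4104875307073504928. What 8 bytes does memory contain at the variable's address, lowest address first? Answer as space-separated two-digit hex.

4104875307073504928 in hexadecimal, padded to 64 bits, is 0x38F77257DD6386A0.
Split into bytes (most-significant first): 38 F7 72 57 DD 63 86 A0.
Little-endian: lowest address holds the least-significant byte.
So at ascending addresses the bytes are A0 86 63 DD 57 72 F7 38.

A0 86 63 DD 57 72 F7 38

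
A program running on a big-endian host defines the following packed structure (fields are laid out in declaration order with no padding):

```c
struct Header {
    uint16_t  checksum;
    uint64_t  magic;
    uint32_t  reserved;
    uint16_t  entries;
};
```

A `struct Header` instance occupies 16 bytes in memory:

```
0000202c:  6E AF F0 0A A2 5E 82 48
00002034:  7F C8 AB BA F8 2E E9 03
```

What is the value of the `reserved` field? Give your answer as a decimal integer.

`reserved` follows `checksum` (2 B), `magic` (8 B), so it starts at offset 2 + 8 = 10 and occupies 4 bytes.
Bytes at offsets 10..13: AB BA F8 2E.
Big-endian: lowest address holds the most-significant byte.
The bytes are already most-significant first: 0xABBAF82E.
0xABBAF82E = 2881157166.

2881157166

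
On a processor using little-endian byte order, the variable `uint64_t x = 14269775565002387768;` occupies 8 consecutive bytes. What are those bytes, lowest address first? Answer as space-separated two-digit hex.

38 31 84 98 45 6D 08 C6

14269775565002387768 in hexadecimal, padded to 64 bits, is 0xC6086D4598843138.
Split into bytes (most-significant first): C6 08 6D 45 98 84 31 38.
Little-endian: lowest address holds the least-significant byte.
So at ascending addresses the bytes are 38 31 84 98 45 6D 08 C6.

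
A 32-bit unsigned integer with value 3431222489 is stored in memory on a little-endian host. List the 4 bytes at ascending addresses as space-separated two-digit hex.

3431222489 in hexadecimal, padded to 32 bits, is 0xCC844CD9.
Split into bytes (most-significant first): CC 84 4C D9.
In little-endian order the low byte comes first in memory.
So at ascending addresses the bytes are D9 4C 84 CC.

D9 4C 84 CC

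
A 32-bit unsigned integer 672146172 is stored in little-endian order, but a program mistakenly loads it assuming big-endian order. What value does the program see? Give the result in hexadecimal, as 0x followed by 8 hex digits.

0xFC221028

672146172 in 32-bit hexadecimal is 0x281022FC.
Stored little-endian, the bytes at ascending addresses are FC 22 10 28.
Read back as big-endian, the last byte is least significant, giving 0xFC221028.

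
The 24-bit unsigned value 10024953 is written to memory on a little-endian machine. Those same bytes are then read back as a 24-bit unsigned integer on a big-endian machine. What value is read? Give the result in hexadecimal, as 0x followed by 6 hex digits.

10024953 in 24-bit hexadecimal is 0x98F7F9.
Stored little-endian, the bytes at ascending addresses are F9 F7 98.
Read back as big-endian, the last byte is least significant, giving 0xF9F798.

0xF9F798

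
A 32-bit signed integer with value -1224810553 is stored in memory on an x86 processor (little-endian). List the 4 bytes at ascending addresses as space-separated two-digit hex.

C7 DF FE B6

Two's complement of -1224810553 in 32 bits: 1224810553 = 0x49012039; invert → 0xB6FEDFC6; add 1 → 0xB6FEDFC7.
Split into bytes (most-significant first): B6 FE DF C7.
Little-endian: lowest address holds the least-significant byte.
So at ascending addresses the bytes are C7 DF FE B6.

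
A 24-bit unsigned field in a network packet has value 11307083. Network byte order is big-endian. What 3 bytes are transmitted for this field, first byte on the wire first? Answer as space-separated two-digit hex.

AC 88 4B

11307083 in hexadecimal, padded to 24 bits, is 0xAC884B.
Split into bytes (most-significant first): AC 88 4B.
Big-endian: lowest address holds the most-significant byte.
So the memory order matches the most-significant-first order: AC 88 4B.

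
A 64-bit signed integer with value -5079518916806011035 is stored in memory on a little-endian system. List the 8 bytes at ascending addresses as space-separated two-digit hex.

Two's complement of -5079518916806011035 in 64 bits: 5079518916806011035 = 0x467E138ADA19689B; invert → 0xB981EC7525E69764; add 1 → 0xB981EC7525E69765.
Split into bytes (most-significant first): B9 81 EC 75 25 E6 97 65.
In little-endian order the low byte comes first in memory.
So at ascending addresses the bytes are 65 97 E6 25 75 EC 81 B9.

65 97 E6 25 75 EC 81 B9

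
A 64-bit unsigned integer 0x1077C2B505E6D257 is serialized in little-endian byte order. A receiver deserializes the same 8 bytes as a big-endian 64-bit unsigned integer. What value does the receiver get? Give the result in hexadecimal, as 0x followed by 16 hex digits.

Stored little-endian, the bytes at ascending addresses are 57 D2 E6 05 B5 C2 77 10.
Read back as big-endian, the last byte is least significant, giving 0x57D2E605B5C27710.

0x57D2E605B5C27710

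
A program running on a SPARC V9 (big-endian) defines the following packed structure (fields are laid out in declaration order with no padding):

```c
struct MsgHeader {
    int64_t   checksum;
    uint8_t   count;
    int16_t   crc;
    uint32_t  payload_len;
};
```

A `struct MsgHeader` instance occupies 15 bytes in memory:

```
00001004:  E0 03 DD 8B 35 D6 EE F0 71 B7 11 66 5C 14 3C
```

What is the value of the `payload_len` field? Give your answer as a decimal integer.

1717310524

`payload_len` follows `checksum` (8 B), `count` (1 B), `crc` (2 B), so it starts at offset 8 + 1 + 2 = 11 and occupies 4 bytes.
Bytes at offsets 11..14: 66 5C 14 3C.
Big-endian: lowest address holds the most-significant byte.
The bytes are already most-significant first: 0x665C143C.
0x665C143C = 1717310524.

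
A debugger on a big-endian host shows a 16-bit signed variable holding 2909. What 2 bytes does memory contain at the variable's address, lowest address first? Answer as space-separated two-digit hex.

0B 5D

2909 in hexadecimal, padded to 16 bits, is 0x0B5D.
Split into bytes (most-significant first): 0B 5D.
Big-endian: lowest address holds the most-significant byte.
So the memory order matches the most-significant-first order: 0B 5D.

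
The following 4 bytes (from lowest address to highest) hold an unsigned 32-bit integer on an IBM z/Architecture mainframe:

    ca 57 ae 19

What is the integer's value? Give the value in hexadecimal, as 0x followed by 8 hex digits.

0xCA57AE19

In big-endian order the high byte comes first in memory.
The bytes are already most-significant first: 0xCA57AE19.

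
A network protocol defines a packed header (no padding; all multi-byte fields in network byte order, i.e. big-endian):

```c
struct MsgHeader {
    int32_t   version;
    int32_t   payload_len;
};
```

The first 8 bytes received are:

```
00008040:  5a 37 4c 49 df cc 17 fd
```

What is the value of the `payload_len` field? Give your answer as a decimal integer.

-540272643

`payload_len` follows `version` (4 bytes), so it starts at byte offset 4 and occupies 4 bytes.
Bytes at offsets 4..7: DF CC 17 FD.
In big-endian order the high byte comes first in memory.
The bytes are already most-significant first: 0xDFCC17FD.
Top bit is set, so as a signed 32-bit value this is 0xDFCC17FD − 2^32 = -540272643.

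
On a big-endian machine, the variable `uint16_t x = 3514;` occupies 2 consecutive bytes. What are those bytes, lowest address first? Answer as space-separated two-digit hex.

3514 in hexadecimal, padded to 16 bits, is 0x0DBA.
Split into bytes (most-significant first): 0D BA.
In big-endian order the high byte comes first in memory.
So the memory order matches the most-significant-first order: 0D BA.

0D BA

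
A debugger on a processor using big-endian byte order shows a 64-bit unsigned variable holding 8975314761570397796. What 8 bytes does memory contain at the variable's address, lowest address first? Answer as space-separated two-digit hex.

7C 8E B9 38 EE B9 2E 64

8975314761570397796 in hexadecimal, padded to 64 bits, is 0x7C8EB938EEB92E64.
Split into bytes (most-significant first): 7C 8E B9 38 EE B9 2E 64.
Big-endian: lowest address holds the most-significant byte.
So the memory order matches the most-significant-first order: 7C 8E B9 38 EE B9 2E 64.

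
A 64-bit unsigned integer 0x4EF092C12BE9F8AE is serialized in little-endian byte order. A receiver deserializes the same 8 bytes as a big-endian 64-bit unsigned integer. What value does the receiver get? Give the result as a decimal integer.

12608083530964201550

Stored little-endian, the bytes at ascending addresses are AE F8 E9 2B C1 92 F0 4E.
Read back as big-endian, the last byte is least significant, giving 0xAEF8E92BC192F04E.
0xAEF8E92BC192F04E = 12608083530964201550.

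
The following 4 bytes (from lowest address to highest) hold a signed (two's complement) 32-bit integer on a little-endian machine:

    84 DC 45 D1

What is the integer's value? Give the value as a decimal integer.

-783950716

Little-endian stores the least-significant byte at the lowest address.
Reassemble most-significant byte first: D1 45 DC 84 → 0xD145DC84.
Top bit is set, so as a signed 32-bit value this is 0xD145DC84 − 2^32 = -783950716.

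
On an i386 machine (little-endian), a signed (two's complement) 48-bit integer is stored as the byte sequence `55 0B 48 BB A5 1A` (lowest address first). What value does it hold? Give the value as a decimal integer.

29299113986901

Little-endian: lowest address holds the least-significant byte.
Reassemble most-significant byte first: 1A A5 BB 48 0B 55 → 0x1AA5BB480B55.
0x1AA5BB480B55 = 29299113986901.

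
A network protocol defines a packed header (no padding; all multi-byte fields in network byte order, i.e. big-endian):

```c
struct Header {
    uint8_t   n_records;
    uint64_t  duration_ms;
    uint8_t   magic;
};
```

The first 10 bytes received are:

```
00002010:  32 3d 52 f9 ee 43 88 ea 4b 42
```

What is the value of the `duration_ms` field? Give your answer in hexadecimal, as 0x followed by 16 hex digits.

`duration_ms` follows `n_records` (1 byte), so it starts at byte offset 1 and occupies 8 bytes.
Bytes at offsets 1..8: 3D 52 F9 EE 43 88 EA 4B.
Big-endian stores the most-significant byte at the lowest address.
The bytes are already most-significant first: 0x3D52F9EE4388EA4B.

0x3D52F9EE4388EA4B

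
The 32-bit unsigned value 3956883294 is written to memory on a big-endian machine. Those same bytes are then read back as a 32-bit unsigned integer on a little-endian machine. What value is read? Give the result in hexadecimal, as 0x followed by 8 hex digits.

3956883294 in 32-bit hexadecimal is 0xEBD93F5E.
Stored big-endian, the bytes at ascending addresses are EB D9 3F 5E.
Read back as little-endian, the first byte is least significant, giving 0x5E3FD9EB.

0x5E3FD9EB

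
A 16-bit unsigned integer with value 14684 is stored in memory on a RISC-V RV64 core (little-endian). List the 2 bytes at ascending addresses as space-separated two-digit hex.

14684 in hexadecimal, padded to 16 bits, is 0x395C.
Split into bytes (most-significant first): 39 5C.
Little-endian stores the least-significant byte at the lowest address.
So at ascending addresses the bytes are 5C 39.

5C 39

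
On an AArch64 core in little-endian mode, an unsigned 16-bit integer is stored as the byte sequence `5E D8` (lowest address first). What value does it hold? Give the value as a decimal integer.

55390

In little-endian order the low byte comes first in memory.
Reassemble most-significant byte first: D8 5E → 0xD85E.
0xD85E = 55390.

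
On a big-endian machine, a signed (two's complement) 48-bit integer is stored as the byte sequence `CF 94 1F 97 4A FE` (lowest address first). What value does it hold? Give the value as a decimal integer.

-53239884592386

Big-endian: lowest address holds the most-significant byte.
The bytes are already most-significant first: 0xCF941F974AFE.
Top bit is set, so as a signed 48-bit value this is 0xCF941F974AFE − 2^48 = -53239884592386.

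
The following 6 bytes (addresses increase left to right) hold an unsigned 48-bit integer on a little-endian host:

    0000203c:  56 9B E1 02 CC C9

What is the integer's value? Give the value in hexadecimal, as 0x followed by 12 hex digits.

Little-endian: lowest address holds the least-significant byte.
Reassemble most-significant byte first: C9 CC 02 E1 9B 56 → 0xC9CC02E19B56.

0xC9CC02E19B56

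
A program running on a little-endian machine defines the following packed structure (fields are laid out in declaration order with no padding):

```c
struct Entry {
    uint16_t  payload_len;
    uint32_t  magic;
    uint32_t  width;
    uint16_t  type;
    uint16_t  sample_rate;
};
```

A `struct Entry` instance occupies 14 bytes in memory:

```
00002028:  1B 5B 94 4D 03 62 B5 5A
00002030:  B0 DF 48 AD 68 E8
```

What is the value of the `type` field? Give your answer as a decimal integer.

44360

`type` follows `payload_len` (2 B), `magic` (4 B), `width` (4 B), so it starts at offset 2 + 4 + 4 = 10 and occupies 2 bytes.
Bytes at offsets 10..11: 48 AD.
Little-endian stores the least-significant byte at the lowest address.
Reassemble most-significant byte first: AD 48 → 0xAD48.
0xAD48 = 44360.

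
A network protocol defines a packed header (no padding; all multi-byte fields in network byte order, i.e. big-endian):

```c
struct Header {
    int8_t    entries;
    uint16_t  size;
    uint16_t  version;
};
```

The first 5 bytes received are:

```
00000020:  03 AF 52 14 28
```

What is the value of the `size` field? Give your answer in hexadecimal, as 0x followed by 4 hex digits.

`size` follows `entries` (1 byte), so it starts at byte offset 1 and occupies 2 bytes.
Bytes at offsets 1..2: AF 52.
Big-endian stores the most-significant byte at the lowest address.
The bytes are already most-significant first: 0xAF52.

0xAF52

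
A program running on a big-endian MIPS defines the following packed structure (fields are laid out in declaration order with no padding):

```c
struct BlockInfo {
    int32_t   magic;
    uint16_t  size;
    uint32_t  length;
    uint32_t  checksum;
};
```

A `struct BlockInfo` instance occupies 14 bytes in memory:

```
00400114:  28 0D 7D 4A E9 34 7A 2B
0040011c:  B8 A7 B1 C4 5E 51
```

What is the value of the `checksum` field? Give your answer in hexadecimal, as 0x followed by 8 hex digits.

0xB1C45E51

`checksum` follows `magic` (4 B), `size` (2 B), `length` (4 B), so it starts at offset 4 + 2 + 4 = 10 and occupies 4 bytes.
Bytes at offsets 10..13: B1 C4 5E 51.
Big-endian stores the most-significant byte at the lowest address.
The bytes are already most-significant first: 0xB1C45E51.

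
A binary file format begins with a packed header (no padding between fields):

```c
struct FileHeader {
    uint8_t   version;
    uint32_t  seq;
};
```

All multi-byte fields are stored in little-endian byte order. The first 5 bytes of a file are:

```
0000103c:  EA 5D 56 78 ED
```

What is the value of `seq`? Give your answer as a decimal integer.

3984086621

`seq` follows `version` (1 byte), so it starts at byte offset 1 and occupies 4 bytes.
Bytes at offsets 1..4: 5D 56 78 ED.
Little-endian stores the least-significant byte at the lowest address.
Reassemble most-significant byte first: ED 78 56 5D → 0xED78565D.
0xED78565D = 3984086621.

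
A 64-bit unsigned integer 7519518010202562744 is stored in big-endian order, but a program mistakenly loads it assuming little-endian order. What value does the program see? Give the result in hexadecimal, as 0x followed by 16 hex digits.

7519518010202562744 in 64-bit hexadecimal is 0x685AB1CA4846A0B8.
Stored big-endian, the bytes at ascending addresses are 68 5A B1 CA 48 46 A0 B8.
Read back as little-endian, the first byte is least significant, giving 0xB8A04648CAB15A68.

0xB8A04648CAB15A68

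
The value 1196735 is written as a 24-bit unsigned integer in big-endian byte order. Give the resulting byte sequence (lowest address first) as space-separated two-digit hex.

12 42 BF

1196735 in hexadecimal, padded to 24 bits, is 0x1242BF.
Split into bytes (most-significant first): 12 42 BF.
Big-endian: lowest address holds the most-significant byte.
So the memory order matches the most-significant-first order: 12 42 BF.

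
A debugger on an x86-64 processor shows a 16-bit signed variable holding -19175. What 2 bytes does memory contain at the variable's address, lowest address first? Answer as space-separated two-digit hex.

19 B5

Two's complement of -19175 in 16 bits: 19175 = 0x4AE7; invert → 0xB518; add 1 → 0xB519.
Split into bytes (most-significant first): B5 19.
Little-endian: lowest address holds the least-significant byte.
So at ascending addresses the bytes are 19 B5.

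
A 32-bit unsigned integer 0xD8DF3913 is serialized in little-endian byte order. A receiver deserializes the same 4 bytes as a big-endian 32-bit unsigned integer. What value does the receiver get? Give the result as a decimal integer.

322559960

Stored little-endian, the bytes at ascending addresses are 13 39 DF D8.
Read back as big-endian, the last byte is least significant, giving 0x1339DFD8.
0x1339DFD8 = 322559960.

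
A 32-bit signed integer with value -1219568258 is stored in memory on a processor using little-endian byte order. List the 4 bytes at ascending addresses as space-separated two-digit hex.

7E DD 4E B7

Two's complement of -1219568258 in 32 bits: 1219568258 = 0x48B12282; invert → 0xB74EDD7D; add 1 → 0xB74EDD7E.
Split into bytes (most-significant first): B7 4E DD 7E.
Little-endian stores the least-significant byte at the lowest address.
So at ascending addresses the bytes are 7E DD 4E B7.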